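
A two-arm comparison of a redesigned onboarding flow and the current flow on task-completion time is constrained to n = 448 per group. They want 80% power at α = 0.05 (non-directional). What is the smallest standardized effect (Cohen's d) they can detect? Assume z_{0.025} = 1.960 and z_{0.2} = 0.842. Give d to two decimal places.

For two independent groups of n = 448 each: d_min = (z_{α/2} + z_β)·√(2/n).
z-sum = 1.960 + 0.842 = 2.802.
d_min = 2.802 × √(2/448) = 2.802 × 0.0668 = 0.187.

d_min ≈ 0.19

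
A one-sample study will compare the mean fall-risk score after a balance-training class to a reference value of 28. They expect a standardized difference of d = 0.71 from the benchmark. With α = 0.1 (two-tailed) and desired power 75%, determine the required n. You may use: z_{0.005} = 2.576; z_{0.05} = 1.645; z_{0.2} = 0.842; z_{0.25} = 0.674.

n = 11

For a one-sample test: n = ((z_{α/2} + z_β) / d)².
z_{α/2} + z_β = 1.645 + 0.674 = 2.319.
n = (2.319 / 0.71)² = 3.266² = 10.67.
Round up.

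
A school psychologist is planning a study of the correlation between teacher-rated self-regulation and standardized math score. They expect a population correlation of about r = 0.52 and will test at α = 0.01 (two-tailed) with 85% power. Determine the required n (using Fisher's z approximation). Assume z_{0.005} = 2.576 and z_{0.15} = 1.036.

Fisher's z: C = ½·ln((1+r)/(1−r)) = ½·ln(3.1667) = 0.5763.
n = ((z_{α/2} + z_β)/C)² + 3.
(2.576 + 1.036) / 0.5763 = 3.612 / 0.5763 = 6.268.
n = 6.268² + 3 = 39.28 + 3 = 42.3.
Round up.

n = 43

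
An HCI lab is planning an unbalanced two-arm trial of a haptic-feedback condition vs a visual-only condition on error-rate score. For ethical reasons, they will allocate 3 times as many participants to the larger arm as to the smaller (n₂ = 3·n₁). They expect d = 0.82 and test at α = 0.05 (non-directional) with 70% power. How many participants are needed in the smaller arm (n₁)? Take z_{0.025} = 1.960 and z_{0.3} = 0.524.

With allocation ratio k = n₂/n₁ = 3, Var(x̄₁−x̄₂) = σ²(1/n₁ + 1/(k·n₁)) = σ²·(k+1)/(k·n₁).
So n₁ = (1 + 1/k)·((z_{α/2} + z_β)/d)² = 1.333 × (2.484/0.82)².
n₁ = 1.333 × 9.18 = 12.2.
Round up: n₁ = 13, giving n₂ = 3 × 13 = 39.

n₁ = 13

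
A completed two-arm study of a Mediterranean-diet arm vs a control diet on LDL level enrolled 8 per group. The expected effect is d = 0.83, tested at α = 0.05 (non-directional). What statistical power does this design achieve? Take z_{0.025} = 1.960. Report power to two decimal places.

For two equal groups, power = Φ(d·√(n/2) − z_{α/2}).
d·√(n/2) = 0.83 × √(8/2) = 0.83 × 2.000 = 1.660.
z_β = 1.660 − 1.960 = -0.300.
Power = Φ(-0.300) = 0.382.

power ≈ 0.38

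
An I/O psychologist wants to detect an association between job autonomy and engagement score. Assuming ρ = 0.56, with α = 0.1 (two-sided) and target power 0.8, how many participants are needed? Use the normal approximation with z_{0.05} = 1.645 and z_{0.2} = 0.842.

Fisher's z: C = ½·ln((1+r)/(1−r)) = ½·ln(3.5455) = 0.6328.
n = ((z_{α/2} + z_β)/C)² + 3.
(1.645 + 0.842) / 0.6328 = 2.487 / 0.6328 = 3.930.
n = 3.930² + 3 = 15.45 + 3 = 18.4.
Round up.

n = 19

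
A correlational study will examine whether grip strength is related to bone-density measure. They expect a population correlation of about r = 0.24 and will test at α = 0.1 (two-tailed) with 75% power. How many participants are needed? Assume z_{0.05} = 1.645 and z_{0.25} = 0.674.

Fisher's z: C = ½·ln((1+r)/(1−r)) = ½·ln(1.6316) = 0.2448.
n = ((z_{α/2} + z_β)/C)² + 3.
(1.645 + 0.674) / 0.2448 = 2.319 / 0.2448 = 9.473.
n = 9.473² + 3 = 89.74 + 3 = 92.7.
Round up.

n = 93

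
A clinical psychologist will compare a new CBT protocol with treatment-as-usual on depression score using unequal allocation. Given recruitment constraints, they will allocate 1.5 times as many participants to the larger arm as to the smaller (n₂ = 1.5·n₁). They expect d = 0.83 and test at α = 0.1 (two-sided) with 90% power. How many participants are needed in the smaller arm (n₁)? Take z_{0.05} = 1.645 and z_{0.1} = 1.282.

With allocation ratio k = n₂/n₁ = 1.5, Var(x̄₁−x̄₂) = σ²(1/n₁ + 1/(k·n₁)) = σ²·(k+1)/(k·n₁).
So n₁ = (1 + 1/k)·((z_{α/2} + z_β)/d)² = 1.667 × (2.927/0.83)².
n₁ = 1.667 × 12.44 = 20.7.
Round up: n₁ = 21, giving n₂ = ⌈1.5 × 21⌉ = ⌈31.5⌉ = 32.

n₁ = 21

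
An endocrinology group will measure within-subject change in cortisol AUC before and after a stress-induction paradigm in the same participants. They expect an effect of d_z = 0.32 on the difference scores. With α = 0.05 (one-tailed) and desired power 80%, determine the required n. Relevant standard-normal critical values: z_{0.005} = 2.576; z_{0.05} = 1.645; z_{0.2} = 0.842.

For a paired (one-sample on differences) test: n = ((z_{α} + z_β) / d)².
z_{α} + z_β = 1.645 + 0.842 = 2.487.
n = (2.487 / 0.32)² = 7.772² = 60.40.
Round up.

n = 61 pairs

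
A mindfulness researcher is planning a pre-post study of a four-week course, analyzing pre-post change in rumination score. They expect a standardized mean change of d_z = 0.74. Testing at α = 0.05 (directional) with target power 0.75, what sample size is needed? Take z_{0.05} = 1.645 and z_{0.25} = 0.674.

For a paired (one-sample on differences) test: n = ((z_{α} + z_β) / d)².
z_{α} + z_β = 1.645 + 0.674 = 2.319.
n = (2.319 / 0.74)² = 3.134² = 9.82.
Round up.

n = 10 pairs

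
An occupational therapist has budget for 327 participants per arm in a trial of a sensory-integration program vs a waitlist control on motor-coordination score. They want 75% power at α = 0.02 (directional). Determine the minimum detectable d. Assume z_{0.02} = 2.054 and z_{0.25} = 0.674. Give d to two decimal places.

For two independent groups of n = 327 each: d_min = (z_{α} + z_β)·√(2/n).
z-sum = 2.054 + 0.674 = 2.728.
d_min = 2.728 × √(2/327) = 2.728 × 0.0782 = 0.213.

d_min ≈ 0.21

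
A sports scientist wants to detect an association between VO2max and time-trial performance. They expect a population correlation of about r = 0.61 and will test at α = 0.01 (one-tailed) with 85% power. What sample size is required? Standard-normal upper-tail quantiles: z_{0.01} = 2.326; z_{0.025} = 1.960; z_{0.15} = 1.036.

n = 26

Fisher's z: C = ½·ln((1+r)/(1−r)) = ½·ln(4.1282) = 0.7089.
n = ((z_{α} + z_β)/C)² + 3.
(2.326 + 1.036) / 0.7089 = 3.362 / 0.7089 = 4.743.
n = 4.743² + 3 = 22.49 + 3 = 25.5.
Round up.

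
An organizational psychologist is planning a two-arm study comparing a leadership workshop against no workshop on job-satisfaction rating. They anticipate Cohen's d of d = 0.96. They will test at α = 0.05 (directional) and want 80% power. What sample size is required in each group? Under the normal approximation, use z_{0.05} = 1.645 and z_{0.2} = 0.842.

n = 14 per group

For two independent groups with equal n: n = 2·((z_{α} + z_β) / d)².
z_{α} + z_β = 1.645 + 0.842 = 2.487.
n = 2 × (2.487 / 0.96)² = 2 × 2.591² = 2 × 6.71 = 13.4.
Round up to the next whole participant.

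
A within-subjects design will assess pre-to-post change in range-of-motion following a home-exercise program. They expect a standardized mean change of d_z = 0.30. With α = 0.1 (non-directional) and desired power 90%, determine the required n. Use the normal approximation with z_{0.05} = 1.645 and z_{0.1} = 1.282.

n = 96 pairs

For a paired (one-sample on differences) test: n = ((z_{α/2} + z_β) / d)².
z_{α/2} + z_β = 1.645 + 1.282 = 2.927.
n = (2.927 / 0.30)² = 9.757² = 95.19.
Round up.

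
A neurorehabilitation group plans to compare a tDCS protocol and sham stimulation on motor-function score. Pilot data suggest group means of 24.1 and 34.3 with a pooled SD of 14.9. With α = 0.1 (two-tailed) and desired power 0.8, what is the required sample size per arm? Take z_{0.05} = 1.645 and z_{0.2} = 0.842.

Cohen's d = |M₁ − M₂| / SD_pooled = |24.1 − 34.3| / 14.9 = 10.2 / 14.9 = 0.685.
For two independent groups with equal n: n = 2·((z_{α/2} + z_β) / d)².
z_{α/2} + z_β = 1.645 + 0.842 = 2.487.
n = 2 × (2.487 / 0.685)² = 2 × 3.631² = 2 × 13.18 = 26.4.
Round up to the next whole participant.

n = 27 per group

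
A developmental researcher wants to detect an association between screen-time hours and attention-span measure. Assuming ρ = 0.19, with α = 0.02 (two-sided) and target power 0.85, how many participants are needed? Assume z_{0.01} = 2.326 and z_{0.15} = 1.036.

Fisher's z: C = ½·ln((1+r)/(1−r)) = ½·ln(1.4691) = 0.1923.
n = ((z_{α/2} + z_β)/C)² + 3.
(2.326 + 1.036) / 0.1923 = 3.362 / 0.1923 = 17.483.
n = 17.483² + 3 = 305.66 + 3 = 308.7.
Round up.

n = 309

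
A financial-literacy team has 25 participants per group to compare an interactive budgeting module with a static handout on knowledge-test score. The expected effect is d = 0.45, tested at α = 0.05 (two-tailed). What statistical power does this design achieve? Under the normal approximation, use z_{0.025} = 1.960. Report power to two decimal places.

power ≈ 0.36

For two equal groups, power = Φ(d·√(n/2) − z_{α/2}).
d·√(n/2) = 0.45 × √(25/2) = 0.45 × 3.536 = 1.591.
z_β = 1.591 − 1.960 = -0.369.
Power = Φ(-0.369) = 0.356.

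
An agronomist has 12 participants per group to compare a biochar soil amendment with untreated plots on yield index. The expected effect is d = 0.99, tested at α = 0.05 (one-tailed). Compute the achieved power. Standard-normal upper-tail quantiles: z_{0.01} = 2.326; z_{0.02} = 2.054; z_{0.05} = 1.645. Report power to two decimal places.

power ≈ 0.78

For two equal groups, power = Φ(d·√(n/2) − z_{α}).
d·√(n/2) = 0.99 × √(12/2) = 0.99 × 2.449 = 2.425.
z_β = 2.425 − 1.645 = 0.780.
Power = Φ(0.780) = 0.782.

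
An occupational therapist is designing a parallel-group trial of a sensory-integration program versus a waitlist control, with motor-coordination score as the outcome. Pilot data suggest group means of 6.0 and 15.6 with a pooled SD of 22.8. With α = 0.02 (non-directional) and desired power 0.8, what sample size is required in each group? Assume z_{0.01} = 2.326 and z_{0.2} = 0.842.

Cohen's d = |M₁ − M₂| / SD_pooled = |6.0 − 15.6| / 22.8 = 9.6 / 22.8 = 0.421.
For two independent groups with equal n: n = 2·((z_{α/2} + z_β) / d)².
z_{α/2} + z_β = 2.326 + 0.842 = 3.168.
n = 2 × (3.168 / 0.421)² = 2 × 7.525² = 2 × 56.62 = 113.2.
Round up to the next whole participant.

n = 114 per group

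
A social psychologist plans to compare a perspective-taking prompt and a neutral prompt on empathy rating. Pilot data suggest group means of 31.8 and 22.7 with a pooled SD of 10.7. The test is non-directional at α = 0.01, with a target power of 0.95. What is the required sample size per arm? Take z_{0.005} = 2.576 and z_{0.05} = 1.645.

n = 50 per group

Cohen's d = |M₁ − M₂| / SD_pooled = |31.8 − 22.7| / 10.7 = 9.1 / 10.7 = 0.850.
For two independent groups with equal n: n = 2·((z_{α/2} + z_β) / d)².
z_{α/2} + z_β = 2.576 + 1.645 = 4.221.
n = 2 × (4.221 / 0.850)² = 2 × 4.966² = 2 × 24.66 = 49.3.
Round up to the next whole participant.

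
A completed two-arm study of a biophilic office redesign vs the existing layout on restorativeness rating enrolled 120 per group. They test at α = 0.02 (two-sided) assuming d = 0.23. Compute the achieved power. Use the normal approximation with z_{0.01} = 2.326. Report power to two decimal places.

power ≈ 0.29

For two equal groups, power = Φ(d·√(n/2) − z_{α/2}).
d·√(n/2) = 0.23 × √(120/2) = 0.23 × 7.746 = 1.782.
z_β = 1.782 − 2.326 = -0.544.
Power = Φ(-0.544) = 0.293.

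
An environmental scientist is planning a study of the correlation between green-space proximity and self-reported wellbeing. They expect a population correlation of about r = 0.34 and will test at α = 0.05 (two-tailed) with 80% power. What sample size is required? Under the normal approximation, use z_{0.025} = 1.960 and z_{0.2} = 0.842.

n = 66

Fisher's z: C = ½·ln((1+r)/(1−r)) = ½·ln(2.0303) = 0.3541.
n = ((z_{α/2} + z_β)/C)² + 3.
(1.960 + 0.842) / 0.3541 = 2.802 / 0.3541 = 7.913.
n = 7.913² + 3 = 62.62 + 3 = 65.6.
Round up.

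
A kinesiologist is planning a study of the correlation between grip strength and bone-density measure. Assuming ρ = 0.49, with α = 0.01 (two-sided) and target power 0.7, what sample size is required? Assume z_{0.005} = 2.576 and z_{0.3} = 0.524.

Fisher's z: C = ½·ln((1+r)/(1−r)) = ½·ln(2.9216) = 0.5361.
n = ((z_{α/2} + z_β)/C)² + 3.
(2.576 + 0.524) / 0.5361 = 3.100 / 0.5361 = 5.783.
n = 5.783² + 3 = 33.44 + 3 = 36.4.
Round up.

n = 37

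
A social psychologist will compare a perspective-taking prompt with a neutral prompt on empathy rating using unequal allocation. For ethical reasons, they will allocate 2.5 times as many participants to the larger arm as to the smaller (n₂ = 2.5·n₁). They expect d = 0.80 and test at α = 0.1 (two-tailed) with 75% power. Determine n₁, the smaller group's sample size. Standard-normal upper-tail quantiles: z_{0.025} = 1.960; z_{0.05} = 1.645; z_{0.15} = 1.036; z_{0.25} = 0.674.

n₁ = 12

With allocation ratio k = n₂/n₁ = 2.5, Var(x̄₁−x̄₂) = σ²(1/n₁ + 1/(k·n₁)) = σ²·(k+1)/(k·n₁).
So n₁ = (1 + 1/k)·((z_{α/2} + z_β)/d)² = 1.400 × (2.319/0.80)².
n₁ = 1.400 × 8.40 = 11.8.
Round up: n₁ = 12, giving n₂ = 2.5 × 12 = 30.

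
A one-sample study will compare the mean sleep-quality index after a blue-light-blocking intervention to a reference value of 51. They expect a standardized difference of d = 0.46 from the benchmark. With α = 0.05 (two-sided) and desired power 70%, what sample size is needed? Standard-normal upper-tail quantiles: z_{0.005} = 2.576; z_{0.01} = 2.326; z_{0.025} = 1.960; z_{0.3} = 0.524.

For a one-sample test: n = ((z_{α/2} + z_β) / d)².
z_{α/2} + z_β = 1.960 + 0.524 = 2.484.
n = (2.484 / 0.46)² = 5.400² = 29.16.
Round up.

n = 30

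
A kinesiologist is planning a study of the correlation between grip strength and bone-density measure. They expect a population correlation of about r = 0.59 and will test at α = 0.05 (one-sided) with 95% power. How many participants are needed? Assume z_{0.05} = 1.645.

Fisher's z: C = ½·ln((1+r)/(1−r)) = ½·ln(3.8780) = 0.6777.
n = ((z_{α} + z_β)/C)² + 3.
(1.645 + 1.645) / 0.6777 = 3.290 / 0.6777 = 4.855.
n = 4.855² + 3 = 23.57 + 3 = 26.6.
Round up.

n = 27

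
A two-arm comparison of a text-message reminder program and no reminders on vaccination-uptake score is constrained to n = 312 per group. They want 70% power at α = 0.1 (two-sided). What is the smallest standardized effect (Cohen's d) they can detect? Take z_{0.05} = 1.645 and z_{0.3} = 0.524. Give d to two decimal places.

d_min ≈ 0.17

For two independent groups of n = 312 each: d_min = (z_{α/2} + z_β)·√(2/n).
z-sum = 1.645 + 0.524 = 2.169.
d_min = 2.169 × √(2/312) = 2.169 × 0.0801 = 0.174.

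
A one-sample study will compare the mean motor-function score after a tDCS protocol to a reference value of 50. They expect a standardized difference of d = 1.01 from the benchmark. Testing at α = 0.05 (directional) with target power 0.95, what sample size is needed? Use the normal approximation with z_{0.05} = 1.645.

n = 11

For a one-sample test: n = ((z_{α} + z_β) / d)².
z_{α} + z_β = 1.645 + 1.645 = 3.290.
n = (3.290 / 1.01)² = 3.257² = 10.61.
Round up.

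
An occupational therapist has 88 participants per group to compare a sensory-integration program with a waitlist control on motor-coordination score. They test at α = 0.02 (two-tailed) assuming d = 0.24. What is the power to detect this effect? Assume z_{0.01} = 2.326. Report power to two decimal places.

For two equal groups, power = Φ(d·√(n/2) − z_{α/2}).
d·√(n/2) = 0.24 × √(88/2) = 0.24 × 6.633 = 1.592.
z_β = 1.592 − 2.326 = -0.734.
Power = Φ(-0.734) = 0.231.

power ≈ 0.23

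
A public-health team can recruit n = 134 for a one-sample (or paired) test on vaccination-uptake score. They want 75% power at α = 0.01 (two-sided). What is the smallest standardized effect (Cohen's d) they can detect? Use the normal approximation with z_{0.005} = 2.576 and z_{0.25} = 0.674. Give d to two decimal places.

d_min ≈ 0.28

For a single sample (or paired design) of n = 134: d_min = (z_{α/2} + z_β)/√n.
z-sum = 2.576 + 0.674 = 3.250.
d_min = 3.250 / √134 = 3.250 / 11.576 = 0.281.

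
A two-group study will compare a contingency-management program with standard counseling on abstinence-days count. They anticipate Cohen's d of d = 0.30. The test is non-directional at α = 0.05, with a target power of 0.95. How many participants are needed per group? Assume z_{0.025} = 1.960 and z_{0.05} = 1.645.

For two independent groups with equal n: n = 2·((z_{α/2} + z_β) / d)².
z_{α/2} + z_β = 1.960 + 1.645 = 3.605.
n = 2 × (3.605 / 0.30)² = 2 × 12.017² = 2 × 144.40 = 288.8.
Round up to the next whole participant.

n = 289 per group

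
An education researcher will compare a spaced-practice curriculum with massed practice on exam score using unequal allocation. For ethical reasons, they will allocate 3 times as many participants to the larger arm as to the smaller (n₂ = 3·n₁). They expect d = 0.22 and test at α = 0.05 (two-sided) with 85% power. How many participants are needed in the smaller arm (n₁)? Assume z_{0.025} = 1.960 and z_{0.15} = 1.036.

n₁ = 248

With allocation ratio k = n₂/n₁ = 3, Var(x̄₁−x̄₂) = σ²(1/n₁ + 1/(k·n₁)) = σ²·(k+1)/(k·n₁).
So n₁ = (1 + 1/k)·((z_{α/2} + z_β)/d)² = 1.333 × (2.996/0.22)².
n₁ = 1.333 × 185.45 = 247.3.
Round up: n₁ = 248, giving n₂ = 3 × 248 = 744.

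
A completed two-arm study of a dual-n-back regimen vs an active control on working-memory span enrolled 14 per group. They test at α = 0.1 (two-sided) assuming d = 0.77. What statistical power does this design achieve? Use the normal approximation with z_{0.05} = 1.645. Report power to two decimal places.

power ≈ 0.65

For two equal groups, power = Φ(d·√(n/2) − z_{α/2}).
d·√(n/2) = 0.77 × √(14/2) = 0.77 × 2.646 = 2.037.
z_β = 2.037 − 1.645 = 0.392.
Power = Φ(0.392) = 0.653.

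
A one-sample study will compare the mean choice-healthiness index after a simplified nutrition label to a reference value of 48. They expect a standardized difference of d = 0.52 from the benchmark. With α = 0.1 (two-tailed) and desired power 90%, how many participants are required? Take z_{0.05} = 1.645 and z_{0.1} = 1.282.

For a one-sample test: n = ((z_{α/2} + z_β) / d)².
z_{α/2} + z_β = 1.645 + 1.282 = 2.927.
n = (2.927 / 0.52)² = 5.629² = 31.68.
Round up.

n = 32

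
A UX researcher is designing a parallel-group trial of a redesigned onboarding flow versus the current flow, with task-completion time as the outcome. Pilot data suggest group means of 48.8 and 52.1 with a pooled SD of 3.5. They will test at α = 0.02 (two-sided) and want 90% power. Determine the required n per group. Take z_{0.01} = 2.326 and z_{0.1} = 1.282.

n = 30 per group

Cohen's d = |M₁ − M₂| / SD_pooled = |48.8 − 52.1| / 3.5 = 3.3 / 3.5 = 0.943.
For two independent groups with equal n: n = 2·((z_{α/2} + z_β) / d)².
z_{α/2} + z_β = 2.326 + 1.282 = 3.608.
n = 2 × (3.608 / 0.943)² = 2 × 3.826² = 2 × 14.64 = 29.3.
Round up to the next whole participant.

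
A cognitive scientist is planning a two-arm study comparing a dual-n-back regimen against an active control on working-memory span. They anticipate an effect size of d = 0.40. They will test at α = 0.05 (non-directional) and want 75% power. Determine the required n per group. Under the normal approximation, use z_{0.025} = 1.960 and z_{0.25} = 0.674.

For two independent groups with equal n: n = 2·((z_{α/2} + z_β) / d)².
z_{α/2} + z_β = 1.960 + 0.674 = 2.634.
n = 2 × (2.634 / 0.40)² = 2 × 6.585² = 2 × 43.36 = 86.7.
Round up to the next whole participant.

n = 87 per group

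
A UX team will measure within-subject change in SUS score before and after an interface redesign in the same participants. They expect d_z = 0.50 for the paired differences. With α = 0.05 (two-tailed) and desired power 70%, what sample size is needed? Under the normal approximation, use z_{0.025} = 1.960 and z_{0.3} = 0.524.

For a paired (one-sample on differences) test: n = ((z_{α/2} + z_β) / d)².
z_{α/2} + z_β = 1.960 + 0.524 = 2.484.
n = (2.484 / 0.50)² = 4.968² = 24.68.
Round up.

n = 25 pairs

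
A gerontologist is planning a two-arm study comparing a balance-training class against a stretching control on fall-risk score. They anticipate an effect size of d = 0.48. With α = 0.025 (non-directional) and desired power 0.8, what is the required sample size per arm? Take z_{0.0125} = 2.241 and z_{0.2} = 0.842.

For two independent groups with equal n: n = 2·((z_{α/2} + z_β) / d)².
z_{α/2} + z_β = 2.241 + 0.842 = 3.083.
n = 2 × (3.083 / 0.48)² = 2 × 6.423² = 2 × 41.25 = 82.5.
Round up to the next whole participant.

n = 83 per group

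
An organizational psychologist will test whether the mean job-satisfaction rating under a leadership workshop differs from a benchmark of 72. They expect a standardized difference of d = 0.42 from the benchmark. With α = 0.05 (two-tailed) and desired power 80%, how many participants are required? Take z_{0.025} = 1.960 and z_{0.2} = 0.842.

n = 45

For a one-sample test: n = ((z_{α/2} + z_β) / d)².
z_{α/2} + z_β = 1.960 + 0.842 = 2.802.
n = (2.802 / 0.42)² = 6.671² = 44.51.
Round up.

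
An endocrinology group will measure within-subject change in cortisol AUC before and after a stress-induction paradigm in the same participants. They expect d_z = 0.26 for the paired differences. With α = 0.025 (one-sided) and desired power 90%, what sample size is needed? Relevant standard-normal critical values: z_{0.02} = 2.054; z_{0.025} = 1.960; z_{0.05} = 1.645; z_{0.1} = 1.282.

n = 156 pairs

For a paired (one-sample on differences) test: n = ((z_{α} + z_β) / d)².
z_{α} + z_β = 1.960 + 1.282 = 3.242.
n = (3.242 / 0.26)² = 12.469² = 155.48.
Round up.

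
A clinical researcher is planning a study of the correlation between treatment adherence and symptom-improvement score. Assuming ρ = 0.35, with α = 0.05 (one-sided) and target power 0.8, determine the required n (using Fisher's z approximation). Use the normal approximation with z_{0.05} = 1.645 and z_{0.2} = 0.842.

Fisher's z: C = ½·ln((1+r)/(1−r)) = ½·ln(2.0769) = 0.3654.
n = ((z_{α} + z_β)/C)² + 3.
(1.645 + 0.842) / 0.3654 = 2.487 / 0.3654 = 6.806.
n = 6.806² + 3 = 46.32 + 3 = 49.3.
Round up.

n = 50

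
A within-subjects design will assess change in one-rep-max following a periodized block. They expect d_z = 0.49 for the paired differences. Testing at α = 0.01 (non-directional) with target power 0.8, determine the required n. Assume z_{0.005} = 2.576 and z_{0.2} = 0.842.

For a paired (one-sample on differences) test: n = ((z_{α/2} + z_β) / d)².
z_{α/2} + z_β = 2.576 + 0.842 = 3.418.
n = (3.418 / 0.49)² = 6.976² = 48.66.
Round up.

n = 49 pairs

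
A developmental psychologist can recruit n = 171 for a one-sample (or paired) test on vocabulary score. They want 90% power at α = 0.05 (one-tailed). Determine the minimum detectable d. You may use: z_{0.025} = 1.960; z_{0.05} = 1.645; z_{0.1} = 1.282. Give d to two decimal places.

d_min ≈ 0.22

For a single sample (or paired design) of n = 171: d_min = (z_{α} + z_β)/√n.
z-sum = 1.645 + 1.282 = 2.927.
d_min = 2.927 / √171 = 2.927 / 13.077 = 0.224.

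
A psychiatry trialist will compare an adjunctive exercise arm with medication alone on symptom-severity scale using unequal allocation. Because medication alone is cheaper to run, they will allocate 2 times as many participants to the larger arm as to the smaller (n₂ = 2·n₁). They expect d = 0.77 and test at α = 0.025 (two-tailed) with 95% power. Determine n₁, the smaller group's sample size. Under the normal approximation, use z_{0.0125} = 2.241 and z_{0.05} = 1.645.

n₁ = 39

With allocation ratio k = n₂/n₁ = 2, Var(x̄₁−x̄₂) = σ²(1/n₁ + 1/(k·n₁)) = σ²·(k+1)/(k·n₁).
So n₁ = (1 + 1/k)·((z_{α/2} + z_β)/d)² = 1.500 × (3.886/0.77)².
n₁ = 1.500 × 25.47 = 38.2.
Round up: n₁ = 39, giving n₂ = 2 × 39 = 78.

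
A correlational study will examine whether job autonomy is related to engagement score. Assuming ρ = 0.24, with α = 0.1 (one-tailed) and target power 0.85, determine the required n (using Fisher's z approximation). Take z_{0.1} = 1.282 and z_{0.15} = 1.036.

n = 93

Fisher's z: C = ½·ln((1+r)/(1−r)) = ½·ln(1.6316) = 0.2448.
n = ((z_{α} + z_β)/C)² + 3.
(1.282 + 1.036) / 0.2448 = 2.318 / 0.2448 = 9.469.
n = 9.469² + 3 = 89.66 + 3 = 92.7.
Round up.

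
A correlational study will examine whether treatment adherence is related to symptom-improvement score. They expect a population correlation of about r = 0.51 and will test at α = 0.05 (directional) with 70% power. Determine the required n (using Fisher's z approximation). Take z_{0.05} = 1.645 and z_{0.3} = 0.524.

n = 18

Fisher's z: C = ½·ln((1+r)/(1−r)) = ½·ln(3.0816) = 0.5627.
n = ((z_{α} + z_β)/C)² + 3.
(1.645 + 0.524) / 0.5627 = 2.169 / 0.5627 = 3.855.
n = 3.855² + 3 = 14.86 + 3 = 17.9.
Round up.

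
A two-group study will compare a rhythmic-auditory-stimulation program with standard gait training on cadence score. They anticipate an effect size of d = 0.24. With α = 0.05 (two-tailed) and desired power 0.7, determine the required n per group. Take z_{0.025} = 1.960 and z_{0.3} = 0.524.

n = 215 per group

For two independent groups with equal n: n = 2·((z_{α/2} + z_β) / d)².
z_{α/2} + z_β = 1.960 + 0.524 = 2.484.
n = 2 × (2.484 / 0.24)² = 2 × 10.350² = 2 × 107.12 = 214.2.
Round up to the next whole participant.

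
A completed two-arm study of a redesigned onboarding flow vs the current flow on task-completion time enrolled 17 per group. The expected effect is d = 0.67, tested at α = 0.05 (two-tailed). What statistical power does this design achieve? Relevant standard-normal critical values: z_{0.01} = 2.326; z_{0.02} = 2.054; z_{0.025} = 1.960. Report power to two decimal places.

For two equal groups, power = Φ(d·√(n/2) − z_{α/2}).
d·√(n/2) = 0.67 × √(17/2) = 0.67 × 2.915 = 1.953.
z_β = 1.953 − 1.960 = -0.007.
Power = Φ(-0.007) = 0.497.

power ≈ 0.50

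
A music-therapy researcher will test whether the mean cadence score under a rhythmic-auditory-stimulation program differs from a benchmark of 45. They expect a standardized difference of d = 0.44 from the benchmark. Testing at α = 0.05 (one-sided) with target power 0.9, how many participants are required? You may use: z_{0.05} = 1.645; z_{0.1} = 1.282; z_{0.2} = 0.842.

n = 45

For a one-sample test: n = ((z_{α} + z_β) / d)².
z_{α} + z_β = 1.645 + 1.282 = 2.927.
n = (2.927 / 0.44)² = 6.652² = 44.25.
Round up.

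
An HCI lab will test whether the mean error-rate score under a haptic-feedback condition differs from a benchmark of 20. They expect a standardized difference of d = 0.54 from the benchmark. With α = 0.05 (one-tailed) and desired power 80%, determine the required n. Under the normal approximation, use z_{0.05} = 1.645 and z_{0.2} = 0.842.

For a one-sample test: n = ((z_{α} + z_β) / d)².
z_{α} + z_β = 1.645 + 0.842 = 2.487.
n = (2.487 / 0.54)² = 4.606² = 21.21.
Round up.

n = 22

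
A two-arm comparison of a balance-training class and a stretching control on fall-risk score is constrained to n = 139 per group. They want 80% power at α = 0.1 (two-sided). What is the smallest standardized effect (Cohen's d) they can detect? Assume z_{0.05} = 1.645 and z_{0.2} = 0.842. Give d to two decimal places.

For two independent groups of n = 139 each: d_min = (z_{α/2} + z_β)·√(2/n).
z-sum = 1.645 + 0.842 = 2.487.
d_min = 2.487 × √(2/139) = 2.487 × 0.1200 = 0.298.

d_min ≈ 0.30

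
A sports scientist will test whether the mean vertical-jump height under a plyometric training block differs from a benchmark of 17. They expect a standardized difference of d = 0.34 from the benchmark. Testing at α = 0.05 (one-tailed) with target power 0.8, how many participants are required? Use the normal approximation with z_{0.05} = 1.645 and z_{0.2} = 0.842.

n = 54

For a one-sample test: n = ((z_{α} + z_β) / d)².
z_{α} + z_β = 1.645 + 0.842 = 2.487.
n = (2.487 / 0.34)² = 7.315² = 53.50.
Round up.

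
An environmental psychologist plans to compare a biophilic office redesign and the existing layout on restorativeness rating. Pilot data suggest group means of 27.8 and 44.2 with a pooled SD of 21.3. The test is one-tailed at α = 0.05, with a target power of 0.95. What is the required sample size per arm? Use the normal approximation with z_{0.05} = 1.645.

n = 37 per group

Cohen's d = |M₁ − M₂| / SD_pooled = |27.8 − 44.2| / 21.3 = 16.4 / 21.3 = 0.770.
For two independent groups with equal n: n = 2·((z_{α} + z_β) / d)².
z_{α} + z_β = 1.645 + 1.645 = 3.290.
n = 2 × (3.290 / 0.770)² = 2 × 4.273² = 2 × 18.26 = 36.5.
Round up to the next whole participant.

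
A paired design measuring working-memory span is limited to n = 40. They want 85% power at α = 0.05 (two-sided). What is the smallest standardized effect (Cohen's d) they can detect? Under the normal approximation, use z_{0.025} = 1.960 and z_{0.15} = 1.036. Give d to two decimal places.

d_min ≈ 0.47

For a single sample (or paired design) of n = 40: d_min = (z_{α/2} + z_β)/√n.
z-sum = 1.960 + 1.036 = 2.996.
d_min = 2.996 / √40 = 2.996 / 6.325 = 0.474.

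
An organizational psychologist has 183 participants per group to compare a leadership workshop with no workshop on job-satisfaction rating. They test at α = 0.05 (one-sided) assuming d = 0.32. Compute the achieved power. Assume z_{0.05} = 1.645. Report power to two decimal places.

power ≈ 0.92

For two equal groups, power = Φ(d·√(n/2) − z_{α}).
d·√(n/2) = 0.32 × √(183/2) = 0.32 × 9.566 = 3.061.
z_β = 3.061 − 1.645 = 1.416.
Power = Φ(1.416) = 0.922.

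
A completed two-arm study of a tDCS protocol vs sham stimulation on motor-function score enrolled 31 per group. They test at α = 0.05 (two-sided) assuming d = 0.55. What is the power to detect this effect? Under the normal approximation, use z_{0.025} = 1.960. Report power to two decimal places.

For two equal groups, power = Φ(d·√(n/2) − z_{α/2}).
d·√(n/2) = 0.55 × √(31/2) = 0.55 × 3.937 = 2.165.
z_β = 2.165 − 1.960 = 0.205.
Power = Φ(0.205) = 0.581.

power ≈ 0.58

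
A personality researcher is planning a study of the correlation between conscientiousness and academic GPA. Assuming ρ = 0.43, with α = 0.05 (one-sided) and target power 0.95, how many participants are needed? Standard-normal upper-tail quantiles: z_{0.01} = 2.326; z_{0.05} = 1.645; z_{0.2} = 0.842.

n = 55

Fisher's z: C = ½·ln((1+r)/(1−r)) = ½·ln(2.5088) = 0.4599.
n = ((z_{α} + z_β)/C)² + 3.
(1.645 + 1.645) / 0.4599 = 3.290 / 0.4599 = 7.154.
n = 7.154² + 3 = 51.18 + 3 = 54.2.
Round up.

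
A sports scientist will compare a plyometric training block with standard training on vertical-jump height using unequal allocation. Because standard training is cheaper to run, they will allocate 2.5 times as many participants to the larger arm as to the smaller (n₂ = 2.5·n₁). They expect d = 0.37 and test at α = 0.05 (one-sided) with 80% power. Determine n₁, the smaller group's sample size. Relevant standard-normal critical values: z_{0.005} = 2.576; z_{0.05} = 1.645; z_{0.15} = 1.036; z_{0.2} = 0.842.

With allocation ratio k = n₂/n₁ = 2.5, Var(x̄₁−x̄₂) = σ²(1/n₁ + 1/(k·n₁)) = σ²·(k+1)/(k·n₁).
So n₁ = (1 + 1/k)·((z_{α} + z_β)/d)² = 1.400 × (2.487/0.37)².
n₁ = 1.400 × 45.18 = 63.3.
Round up: n₁ = 64, giving n₂ = 2.5 × 64 = 160.

n₁ = 64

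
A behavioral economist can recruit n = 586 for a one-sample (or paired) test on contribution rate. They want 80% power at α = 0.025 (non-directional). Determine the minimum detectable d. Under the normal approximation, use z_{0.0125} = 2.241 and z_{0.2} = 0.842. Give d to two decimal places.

For a single sample (or paired design) of n = 586: d_min = (z_{α/2} + z_β)/√n.
z-sum = 2.241 + 0.842 = 3.083.
d_min = 3.083 / √586 = 3.083 / 24.207 = 0.127.

d_min ≈ 0.13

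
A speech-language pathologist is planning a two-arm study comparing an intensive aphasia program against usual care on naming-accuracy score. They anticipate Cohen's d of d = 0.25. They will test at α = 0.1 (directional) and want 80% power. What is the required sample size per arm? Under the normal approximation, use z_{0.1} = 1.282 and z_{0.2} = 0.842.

For two independent groups with equal n: n = 2·((z_{α} + z_β) / d)².
z_{α} + z_β = 1.282 + 0.842 = 2.124.
n = 2 × (2.124 / 0.25)² = 2 × 8.496² = 2 × 72.18 = 144.4.
Round up to the next whole participant.

n = 145 per group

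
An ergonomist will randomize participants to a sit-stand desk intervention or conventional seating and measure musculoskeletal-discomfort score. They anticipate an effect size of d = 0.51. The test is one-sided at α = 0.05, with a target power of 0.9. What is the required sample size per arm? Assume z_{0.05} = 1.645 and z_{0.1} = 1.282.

For two independent groups with equal n: n = 2·((z_{α} + z_β) / d)².
z_{α} + z_β = 1.645 + 1.282 = 2.927.
n = 2 × (2.927 / 0.51)² = 2 × 5.739² = 2 × 32.94 = 65.9.
Round up to the next whole participant.

n = 66 per group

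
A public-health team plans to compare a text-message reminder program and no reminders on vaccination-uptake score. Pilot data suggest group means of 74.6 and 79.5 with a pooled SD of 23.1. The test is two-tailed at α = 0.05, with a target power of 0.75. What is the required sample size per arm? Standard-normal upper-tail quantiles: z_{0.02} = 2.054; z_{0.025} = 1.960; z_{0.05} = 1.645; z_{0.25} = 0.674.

Cohen's d = |M₁ − M₂| / SD_pooled = |74.6 − 79.5| / 23.1 = 4.9 / 23.1 = 0.212.
For two independent groups with equal n: n = 2·((z_{α/2} + z_β) / d)².
z_{α/2} + z_β = 1.960 + 0.674 = 2.634.
n = 2 × (2.634 / 0.212)² = 2 × 12.425² = 2 × 154.37 = 308.7.
Round up to the next whole participant.

n = 309 per group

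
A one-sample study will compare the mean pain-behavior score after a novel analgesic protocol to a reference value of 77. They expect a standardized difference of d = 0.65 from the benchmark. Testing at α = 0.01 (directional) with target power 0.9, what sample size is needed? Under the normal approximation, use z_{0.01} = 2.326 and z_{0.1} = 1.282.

n = 31

For a one-sample test: n = ((z_{α} + z_β) / d)².
z_{α} + z_β = 2.326 + 1.282 = 3.608.
n = (3.608 / 0.65)² = 5.551² = 30.81.
Round up.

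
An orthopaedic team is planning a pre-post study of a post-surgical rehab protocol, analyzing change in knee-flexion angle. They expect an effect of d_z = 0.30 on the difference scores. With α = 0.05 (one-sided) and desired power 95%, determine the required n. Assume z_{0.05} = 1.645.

n = 121 pairs

For a paired (one-sample on differences) test: n = ((z_{α} + z_β) / d)².
z_{α} + z_β = 1.645 + 1.645 = 3.290.
n = (3.290 / 0.30)² = 10.967² = 120.27.
Round up.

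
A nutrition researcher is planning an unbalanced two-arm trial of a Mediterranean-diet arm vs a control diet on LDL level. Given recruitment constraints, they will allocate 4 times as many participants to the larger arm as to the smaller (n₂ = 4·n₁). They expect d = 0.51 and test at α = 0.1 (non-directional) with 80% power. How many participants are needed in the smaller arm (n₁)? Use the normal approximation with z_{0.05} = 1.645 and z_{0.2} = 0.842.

With allocation ratio k = n₂/n₁ = 4, Var(x̄₁−x̄₂) = σ²(1/n₁ + 1/(k·n₁)) = σ²·(k+1)/(k·n₁).
So n₁ = (1 + 1/k)·((z_{α/2} + z_β)/d)² = 1.250 × (2.487/0.51)².
n₁ = 1.250 × 23.78 = 29.7.
Round up: n₁ = 30, giving n₂ = 4 × 30 = 120.

n₁ = 30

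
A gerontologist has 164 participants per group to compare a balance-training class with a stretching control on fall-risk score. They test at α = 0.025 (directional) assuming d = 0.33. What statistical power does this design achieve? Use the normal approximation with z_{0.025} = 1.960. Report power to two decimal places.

power ≈ 0.85

For two equal groups, power = Φ(d·√(n/2) − z_{α}).
d·√(n/2) = 0.33 × √(164/2) = 0.33 × 9.055 = 2.988.
z_β = 2.988 − 1.960 = 1.028.
Power = Φ(1.028) = 0.848.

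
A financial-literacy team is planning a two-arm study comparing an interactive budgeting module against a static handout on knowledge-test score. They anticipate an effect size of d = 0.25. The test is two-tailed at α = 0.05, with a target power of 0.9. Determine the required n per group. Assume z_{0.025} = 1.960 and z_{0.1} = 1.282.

For two independent groups with equal n: n = 2·((z_{α/2} + z_β) / d)².
z_{α/2} + z_β = 1.960 + 1.282 = 3.242.
n = 2 × (3.242 / 0.25)² = 2 × 12.968² = 2 × 168.17 = 336.3.
Round up to the next whole participant.

n = 337 per group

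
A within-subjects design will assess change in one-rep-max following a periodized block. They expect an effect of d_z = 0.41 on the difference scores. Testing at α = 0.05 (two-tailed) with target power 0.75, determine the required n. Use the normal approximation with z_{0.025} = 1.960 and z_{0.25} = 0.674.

For a paired (one-sample on differences) test: n = ((z_{α/2} + z_β) / d)².
z_{α/2} + z_β = 1.960 + 0.674 = 2.634.
n = (2.634 / 0.41)² = 6.424² = 41.27.
Round up.

n = 42 pairs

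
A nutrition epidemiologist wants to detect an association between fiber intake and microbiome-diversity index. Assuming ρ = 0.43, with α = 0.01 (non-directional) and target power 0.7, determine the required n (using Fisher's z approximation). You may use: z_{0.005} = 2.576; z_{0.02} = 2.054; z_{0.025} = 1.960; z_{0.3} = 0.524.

n = 49

Fisher's z: C = ½·ln((1+r)/(1−r)) = ½·ln(2.5088) = 0.4599.
n = ((z_{α/2} + z_β)/C)² + 3.
(2.576 + 0.524) / 0.4599 = 3.100 / 0.4599 = 6.741.
n = 6.741² + 3 = 45.44 + 3 = 48.4.
Round up.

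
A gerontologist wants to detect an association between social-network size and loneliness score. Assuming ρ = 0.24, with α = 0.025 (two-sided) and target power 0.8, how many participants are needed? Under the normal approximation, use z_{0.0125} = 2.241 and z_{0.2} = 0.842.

Fisher's z: C = ½·ln((1+r)/(1−r)) = ½·ln(1.6316) = 0.2448.
n = ((z_{α/2} + z_β)/C)² + 3.
(2.241 + 0.842) / 0.2448 = 3.083 / 0.2448 = 12.594.
n = 12.594² + 3 = 158.61 + 3 = 161.6.
Round up.

n = 162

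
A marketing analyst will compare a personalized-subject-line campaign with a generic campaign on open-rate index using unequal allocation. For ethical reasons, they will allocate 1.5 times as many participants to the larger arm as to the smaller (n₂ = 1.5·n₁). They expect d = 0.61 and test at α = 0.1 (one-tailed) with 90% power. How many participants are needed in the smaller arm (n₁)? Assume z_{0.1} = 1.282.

n₁ = 30

With allocation ratio k = n₂/n₁ = 1.5, Var(x̄₁−x̄₂) = σ²(1/n₁ + 1/(k·n₁)) = σ²·(k+1)/(k·n₁).
So n₁ = (1 + 1/k)·((z_{α} + z_β)/d)² = 1.667 × (2.564/0.61)².
n₁ = 1.667 × 17.67 = 29.4.
Round up: n₁ = 30, giving n₂ = 1.5 × 30 = 45.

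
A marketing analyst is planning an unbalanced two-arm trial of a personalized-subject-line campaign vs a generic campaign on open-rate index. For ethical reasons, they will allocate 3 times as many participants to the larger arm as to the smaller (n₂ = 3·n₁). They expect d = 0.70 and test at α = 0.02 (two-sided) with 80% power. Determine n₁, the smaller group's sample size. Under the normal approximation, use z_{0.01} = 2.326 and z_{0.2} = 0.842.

With allocation ratio k = n₂/n₁ = 3, Var(x̄₁−x̄₂) = σ²(1/n₁ + 1/(k·n₁)) = σ²·(k+1)/(k·n₁).
So n₁ = (1 + 1/k)·((z_{α/2} + z_β)/d)² = 1.333 × (3.168/0.70)².
n₁ = 1.333 × 20.48 = 27.3.
Round up: n₁ = 28, giving n₂ = 3 × 28 = 84.

n₁ = 28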